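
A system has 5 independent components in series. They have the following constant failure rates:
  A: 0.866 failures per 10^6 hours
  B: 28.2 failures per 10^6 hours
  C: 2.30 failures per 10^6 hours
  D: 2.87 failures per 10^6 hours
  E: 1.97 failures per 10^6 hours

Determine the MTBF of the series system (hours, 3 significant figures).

27600

Series of exponential components: λ_sys = Σ λ_i
λ_sys = 0.000000866 + 0.0000282 + 0.00000230 + 0.00000287 + 0.00000197 = 3.6206e-05 /h
MTBF = 1 / λ_sys = 27600 h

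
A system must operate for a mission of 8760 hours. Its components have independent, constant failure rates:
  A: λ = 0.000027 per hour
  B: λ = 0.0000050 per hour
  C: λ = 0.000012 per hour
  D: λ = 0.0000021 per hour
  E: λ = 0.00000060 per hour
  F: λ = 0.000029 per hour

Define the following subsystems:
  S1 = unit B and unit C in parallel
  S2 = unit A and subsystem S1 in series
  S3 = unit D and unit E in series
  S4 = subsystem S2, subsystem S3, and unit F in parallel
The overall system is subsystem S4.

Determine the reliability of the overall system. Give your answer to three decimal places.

R(A) = exp(−0.000027 × 8760) = 0.78937
R(B) = exp(−0.0000050 × 8760) = 0.95715
R(C) = exp(−0.000012 × 8760) = 0.90022
R(D) = exp(−0.0000021 × 8760) = 0.98177
R(E) = exp(−0.00000060 × 8760) = 0.99476
R(F) = exp(−0.000029 × 8760) = 0.77566
Parallel (B and C): 1 − (1 − 0.95715)(1 − 0.90022) = 0.99572
Series (A and [0.99572]): 0.78937 × 0.99572 = 0.78599
Series (D and E): 0.98177 × 0.99476 = 0.97663
Parallel ([0.78599], [0.97663], and F): 1 − (1 − 0.78599)(1 − 0.97663)(1 − 0.77566) = 0.999

0.999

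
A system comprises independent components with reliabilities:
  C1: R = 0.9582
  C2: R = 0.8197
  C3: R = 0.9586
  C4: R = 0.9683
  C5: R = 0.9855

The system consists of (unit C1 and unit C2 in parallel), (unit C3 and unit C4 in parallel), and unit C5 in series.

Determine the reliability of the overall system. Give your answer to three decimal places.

0.977

Parallel (C1 and C2): 1 − (1 − 0.95820)(1 − 0.81970) = 0.99246
Parallel (C3 and C4): 1 − (1 − 0.95860)(1 − 0.96830) = 0.99869
Series ([0.99246], [0.99869], and C5): 0.99246 × 0.99869 × 0.98550 = 0.977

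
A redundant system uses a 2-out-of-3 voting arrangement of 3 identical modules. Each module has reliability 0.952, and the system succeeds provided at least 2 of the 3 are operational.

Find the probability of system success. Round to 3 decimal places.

R = Σ_{i=2}^{3} C(3,i) p^i (1−p)^{3−i} with p = 0.952
C(3,2)·0.952^2·0.048^1 = 0.13051
C(3,3)·0.952^3·0.048^0 = 0.86280
Sum = 0.993

0.993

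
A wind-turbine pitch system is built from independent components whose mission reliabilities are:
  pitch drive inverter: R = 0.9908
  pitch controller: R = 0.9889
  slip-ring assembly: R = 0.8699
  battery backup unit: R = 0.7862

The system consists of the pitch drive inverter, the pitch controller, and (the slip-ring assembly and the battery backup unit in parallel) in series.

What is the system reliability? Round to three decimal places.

Parallel (slip-ring assembly and battery backup unit): 1 − (1 − 0.86990)(1 − 0.78620) = 0.97218
Series (pitch drive inverter, pitch controller, and [0.97218]): 0.99080 × 0.98890 × 0.97218 = 0.953

0.953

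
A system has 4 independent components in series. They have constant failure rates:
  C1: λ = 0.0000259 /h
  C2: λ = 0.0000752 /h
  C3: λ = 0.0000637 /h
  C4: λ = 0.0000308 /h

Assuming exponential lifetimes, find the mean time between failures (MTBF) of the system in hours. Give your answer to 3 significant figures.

Series of exponential components: λ_sys = Σ λ_i
λ_sys = 0.0000259 + 0.0000752 + 0.0000637 + 0.0000308 = 1.9560e-04 /h
MTBF = 1 / λ_sys = 5110 h

5110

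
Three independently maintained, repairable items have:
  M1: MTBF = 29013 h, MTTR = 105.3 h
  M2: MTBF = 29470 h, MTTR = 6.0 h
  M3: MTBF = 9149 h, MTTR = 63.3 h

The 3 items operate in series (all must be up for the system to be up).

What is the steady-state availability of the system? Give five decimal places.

A(M1) = MTBF/(MTBF+MTTR) = 29013/(29013+105.3) = 0.996384
A(M2) = MTBF/(MTBF+MTTR) = 29470/(29470+6.0) = 0.999796
A(M3) = MTBF/(MTBF+MTTR) = 9149/(9149+63.3) = 0.993129
Series availability: 0.996384 × 0.999796 × 0.993129 = 0.98934

0.98934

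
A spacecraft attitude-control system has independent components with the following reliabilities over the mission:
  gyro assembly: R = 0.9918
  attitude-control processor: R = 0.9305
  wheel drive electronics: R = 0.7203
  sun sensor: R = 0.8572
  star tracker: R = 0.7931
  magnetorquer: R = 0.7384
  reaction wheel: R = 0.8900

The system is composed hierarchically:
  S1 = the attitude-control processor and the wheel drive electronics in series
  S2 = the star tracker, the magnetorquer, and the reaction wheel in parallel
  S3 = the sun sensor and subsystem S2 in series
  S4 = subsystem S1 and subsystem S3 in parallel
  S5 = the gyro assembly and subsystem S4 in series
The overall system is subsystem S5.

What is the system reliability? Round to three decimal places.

Series (attitude-control processor and wheel drive electronics): 0.93050 × 0.72030 = 0.67024
Parallel (star tracker, magnetorquer, and reaction wheel): 1 − (1 − 0.79310)(1 − 0.73840)(1 − 0.89000) = 0.99405
Series (sun sensor and [0.99405]): 0.85720 × 0.99405 = 0.85210
Parallel ([0.67024] and [0.85210]): 1 − (1 − 0.67024)(1 − 0.85210) = 0.95123
Series (gyro assembly and [0.95123]): 0.99180 × 0.95123 = 0.943

0.943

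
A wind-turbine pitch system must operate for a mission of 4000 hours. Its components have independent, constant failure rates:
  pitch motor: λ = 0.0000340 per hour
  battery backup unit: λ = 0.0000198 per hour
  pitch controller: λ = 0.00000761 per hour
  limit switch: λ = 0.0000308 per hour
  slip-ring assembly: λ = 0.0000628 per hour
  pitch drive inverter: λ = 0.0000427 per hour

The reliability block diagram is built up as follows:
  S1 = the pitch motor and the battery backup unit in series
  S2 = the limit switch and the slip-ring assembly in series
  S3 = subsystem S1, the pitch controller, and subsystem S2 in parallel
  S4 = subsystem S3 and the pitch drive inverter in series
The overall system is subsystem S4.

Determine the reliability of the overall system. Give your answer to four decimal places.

0.8415

R(pitch motor) = exp(−0.0000340 × 4000) = 0.872843
R(battery backup unit) = exp(−0.0000198 × 4000) = 0.923855
R(pitch controller) = exp(−0.00000761 × 4000) = 0.970019
R(limit switch) = exp(−0.0000308 × 4000) = 0.884087
R(slip-ring assembly) = exp(−0.0000628 × 4000) = 0.777867
R(pitch drive inverter) = exp(−0.0000427 × 4000) = 0.842990
Series (pitch motor and battery backup unit): 0.872843 × 0.923855 = 0.806380
Series (limit switch and slip-ring assembly): 0.884087 × 0.777867 = 0.687702
Parallel ([0.806380], pitch controller, and [0.687702]): 1 − (1 − 0.806380)(1 − 0.970019)(1 − 0.687702) = 0.998187
Series ([0.998187] and pitch drive inverter): 0.998187 × 0.842990 = 0.8415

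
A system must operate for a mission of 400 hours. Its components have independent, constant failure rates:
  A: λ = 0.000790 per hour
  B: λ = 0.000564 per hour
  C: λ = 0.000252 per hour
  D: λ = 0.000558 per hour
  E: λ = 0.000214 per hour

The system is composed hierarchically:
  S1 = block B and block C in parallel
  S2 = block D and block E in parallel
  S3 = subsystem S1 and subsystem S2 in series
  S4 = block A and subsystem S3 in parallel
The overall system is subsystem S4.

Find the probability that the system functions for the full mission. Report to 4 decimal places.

0.9904

R(A) = exp(−0.000790 × 400) = 0.729059
R(B) = exp(−0.000564 × 400) = 0.798037
R(C) = exp(−0.000252 × 400) = 0.904114
R(D) = exp(−0.000558 × 400) = 0.799955
R(E) = exp(−0.000214 × 400) = 0.917961
Parallel (B and C): 1 − (1 − 0.798037)(1 − 0.904114) = 0.980635
Parallel (D and E): 1 − (1 − 0.799955)(1 − 0.917961) = 0.983589
Series ([0.980635] and [0.983589]): 0.980635 × 0.983589 = 0.964542
Parallel (A and [0.964542]): 1 − (1 − 0.729059)(1 − 0.964542) = 0.9904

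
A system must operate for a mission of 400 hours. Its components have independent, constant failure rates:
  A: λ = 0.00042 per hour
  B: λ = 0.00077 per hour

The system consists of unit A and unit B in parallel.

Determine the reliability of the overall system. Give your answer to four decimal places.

0.9590

R(A) = exp(−0.00042 × 400) = 0.845354
R(B) = exp(−0.00077 × 400) = 0.734915
Parallel (A and B): 1 − (1 − 0.845354)(1 − 0.734915) = 0.9590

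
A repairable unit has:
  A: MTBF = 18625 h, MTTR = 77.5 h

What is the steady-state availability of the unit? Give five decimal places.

0.99586

A(A) = MTBF/(MTBF+MTTR) = 18625/(18625+77.5) = 0.99586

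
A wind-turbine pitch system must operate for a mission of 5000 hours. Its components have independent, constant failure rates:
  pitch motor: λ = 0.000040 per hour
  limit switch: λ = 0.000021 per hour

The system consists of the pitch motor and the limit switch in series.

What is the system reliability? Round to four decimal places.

R(pitch motor) = exp(−0.000040 × 5000) = 0.818731
R(limit switch) = exp(−0.000021 × 5000) = 0.900325
Series (pitch motor and limit switch): 0.818731 × 0.900325 = 0.7371

0.7371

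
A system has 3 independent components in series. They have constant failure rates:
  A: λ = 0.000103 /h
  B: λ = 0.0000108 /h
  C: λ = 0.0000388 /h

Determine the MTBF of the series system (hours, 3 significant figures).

Series of exponential components: λ_sys = Σ λ_i
λ_sys = 0.000103 + 0.0000108 + 0.0000388 = 1.5260e-04 /h
MTBF = 1 / λ_sys = 6550 h

6550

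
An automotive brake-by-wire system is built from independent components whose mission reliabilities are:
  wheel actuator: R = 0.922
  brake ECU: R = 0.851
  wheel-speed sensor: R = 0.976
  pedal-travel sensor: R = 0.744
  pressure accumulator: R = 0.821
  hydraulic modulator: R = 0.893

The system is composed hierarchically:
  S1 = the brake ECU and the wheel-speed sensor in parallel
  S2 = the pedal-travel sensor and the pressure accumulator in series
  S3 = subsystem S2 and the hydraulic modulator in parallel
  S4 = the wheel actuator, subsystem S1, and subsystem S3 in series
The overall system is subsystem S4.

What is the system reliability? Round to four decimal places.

Parallel (brake ECU and wheel-speed sensor): 1 − (1 − 0.851000)(1 − 0.976000) = 0.996424
Series (pedal-travel sensor and pressure accumulator): 0.744000 × 0.821000 = 0.610824
Parallel ([0.610824] and hydraulic modulator): 1 − (1 − 0.610824)(1 − 0.893000) = 0.958358
Series (wheel actuator, [0.996424], and [0.958358]): 0.922000 × 0.996424 × 0.958358 = 0.8804

0.8804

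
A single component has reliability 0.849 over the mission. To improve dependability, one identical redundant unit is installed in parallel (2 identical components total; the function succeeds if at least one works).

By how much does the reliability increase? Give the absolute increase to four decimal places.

R_before = 0.849
R_after = 1 − (1 − 0.849)^2 = 0.9772
ΔR = 0.9772 − 0.849 = 0.1282

0.1282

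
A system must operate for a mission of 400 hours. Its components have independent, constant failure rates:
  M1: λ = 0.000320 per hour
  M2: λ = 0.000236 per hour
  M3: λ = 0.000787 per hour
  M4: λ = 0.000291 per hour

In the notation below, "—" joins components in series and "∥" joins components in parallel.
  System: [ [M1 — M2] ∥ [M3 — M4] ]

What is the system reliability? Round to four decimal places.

0.9302

R(M1) = exp(−0.000320 × 400) = 0.879853
R(M2) = exp(−0.000236 × 400) = 0.909919
R(M3) = exp(−0.000787 × 400) = 0.729935
R(M4) = exp(−0.000291 × 400) = 0.890119
Series (M1 and M2): 0.879853 × 0.909919 = 0.800595
Series (M3 and M4): 0.729935 × 0.890119 = 0.649729
Parallel ([0.800595] and [0.649729]): 1 − (1 − 0.800595)(1 − 0.649729) = 0.9302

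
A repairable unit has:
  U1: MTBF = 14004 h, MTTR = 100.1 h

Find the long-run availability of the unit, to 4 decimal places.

0.9929

A(U1) = MTBF/(MTBF+MTTR) = 14004/(14004+100.1) = 0.9929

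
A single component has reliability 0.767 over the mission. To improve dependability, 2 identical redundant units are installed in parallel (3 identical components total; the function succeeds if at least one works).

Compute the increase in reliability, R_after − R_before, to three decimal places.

0.220

R_before = 0.767
R_after = 1 − (1 − 0.767)^3 = 0.987
ΔR = 0.987 − 0.767 = 0.220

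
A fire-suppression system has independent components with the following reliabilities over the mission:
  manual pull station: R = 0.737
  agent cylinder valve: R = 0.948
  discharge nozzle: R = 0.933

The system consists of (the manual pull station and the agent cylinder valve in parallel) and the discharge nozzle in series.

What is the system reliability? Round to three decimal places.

Parallel (manual pull station and agent cylinder valve): 1 − (1 − 0.73700)(1 − 0.94800) = 0.98632
Series ([0.98632] and discharge nozzle): 0.98632 × 0.93300 = 0.920

0.920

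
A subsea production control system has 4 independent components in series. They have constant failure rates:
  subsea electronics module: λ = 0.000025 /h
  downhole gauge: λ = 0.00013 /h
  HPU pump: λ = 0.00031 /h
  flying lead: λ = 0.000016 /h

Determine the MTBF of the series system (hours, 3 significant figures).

2080

Series of exponential components: λ_sys = Σ λ_i
λ_sys = 0.000025 + 0.00013 + 0.00031 + 0.000016 = 4.8100e-04 /h
MTBF = 1 / λ_sys = 2080 h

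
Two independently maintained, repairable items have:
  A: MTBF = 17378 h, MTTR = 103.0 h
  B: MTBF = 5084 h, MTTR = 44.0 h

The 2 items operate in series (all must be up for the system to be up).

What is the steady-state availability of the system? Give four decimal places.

0.9856

A(A) = MTBF/(MTBF+MTTR) = 17378/(17378+103.0) = 0.994108
A(B) = MTBF/(MTBF+MTTR) = 5084/(5084+44.0) = 0.991420
Series availability: 0.994108 × 0.991420 = 0.9856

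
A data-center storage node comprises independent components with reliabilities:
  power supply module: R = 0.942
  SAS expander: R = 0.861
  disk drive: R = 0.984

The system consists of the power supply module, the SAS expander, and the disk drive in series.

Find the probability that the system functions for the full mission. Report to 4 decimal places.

0.7981

Series (power supply module, SAS expander, and disk drive): 0.942000 × 0.861000 × 0.984000 = 0.7981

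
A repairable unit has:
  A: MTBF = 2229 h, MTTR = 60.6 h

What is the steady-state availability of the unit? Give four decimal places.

A(A) = MTBF/(MTBF+MTTR) = 2229/(2229+60.6) = 0.9735

0.9735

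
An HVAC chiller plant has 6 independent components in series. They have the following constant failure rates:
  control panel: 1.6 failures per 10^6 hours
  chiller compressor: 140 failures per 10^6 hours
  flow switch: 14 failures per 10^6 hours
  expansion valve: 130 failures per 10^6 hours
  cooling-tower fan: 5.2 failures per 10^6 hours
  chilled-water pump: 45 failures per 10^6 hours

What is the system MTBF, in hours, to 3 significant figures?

2980

Series of exponential components: λ_sys = Σ λ_i
λ_sys = 0.0000016 + 0.00014 + 0.000014 + 0.00013 + 0.0000052 + 0.000045 = 3.3580e-04 /h
MTBF = 1 / λ_sys = 2980 h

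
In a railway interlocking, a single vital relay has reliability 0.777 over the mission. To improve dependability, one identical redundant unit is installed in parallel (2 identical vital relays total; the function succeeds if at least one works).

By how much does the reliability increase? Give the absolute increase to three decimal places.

R_before = 0.777
R_after = 1 − (1 − 0.777)^2 = 0.950
ΔR = 0.950 − 0.777 = 0.173

0.173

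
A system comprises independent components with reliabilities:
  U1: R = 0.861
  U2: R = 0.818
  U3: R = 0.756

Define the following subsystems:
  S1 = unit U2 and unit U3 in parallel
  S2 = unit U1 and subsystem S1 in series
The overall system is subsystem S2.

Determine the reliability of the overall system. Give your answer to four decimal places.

0.8228

Parallel (U2 and U3): 1 − (1 − 0.818000)(1 − 0.756000) = 0.955592
Series (U1 and [0.955592]): 0.861000 × 0.955592 = 0.8228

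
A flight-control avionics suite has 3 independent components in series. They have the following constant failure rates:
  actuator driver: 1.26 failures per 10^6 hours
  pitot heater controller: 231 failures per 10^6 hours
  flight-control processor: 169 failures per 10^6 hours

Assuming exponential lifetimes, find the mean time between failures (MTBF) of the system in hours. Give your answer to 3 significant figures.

2490

Series of exponential components: λ_sys = Σ λ_i
λ_sys = 0.00000126 + 0.000231 + 0.000169 = 4.0126e-04 /h
MTBF = 1 / λ_sys = 2490 h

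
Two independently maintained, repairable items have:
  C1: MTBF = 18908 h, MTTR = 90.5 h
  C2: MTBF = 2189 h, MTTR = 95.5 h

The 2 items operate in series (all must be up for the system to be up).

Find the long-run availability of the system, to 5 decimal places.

A(C1) = MTBF/(MTBF+MTTR) = 18908/(18908+90.5) = 0.995236
A(C2) = MTBF/(MTBF+MTTR) = 2189/(2189+95.5) = 0.958197
Series availability: 0.995236 × 0.958197 = 0.95363

0.95363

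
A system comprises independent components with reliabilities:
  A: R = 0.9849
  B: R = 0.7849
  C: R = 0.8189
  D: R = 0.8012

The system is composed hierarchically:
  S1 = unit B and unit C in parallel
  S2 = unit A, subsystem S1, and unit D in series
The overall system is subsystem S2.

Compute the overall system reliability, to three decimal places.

0.758

Parallel (B and C): 1 − (1 − 0.78490)(1 − 0.81890) = 0.96105
Series (A, [0.96105], and D): 0.98490 × 0.96105 × 0.80120 = 0.758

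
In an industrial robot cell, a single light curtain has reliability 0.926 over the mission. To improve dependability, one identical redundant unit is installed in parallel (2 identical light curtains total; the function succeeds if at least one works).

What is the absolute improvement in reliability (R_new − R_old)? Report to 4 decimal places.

0.0685

R_before = 0.926
R_after = 1 − (1 − 0.926)^2 = 0.9945
ΔR = 0.9945 − 0.926 = 0.0685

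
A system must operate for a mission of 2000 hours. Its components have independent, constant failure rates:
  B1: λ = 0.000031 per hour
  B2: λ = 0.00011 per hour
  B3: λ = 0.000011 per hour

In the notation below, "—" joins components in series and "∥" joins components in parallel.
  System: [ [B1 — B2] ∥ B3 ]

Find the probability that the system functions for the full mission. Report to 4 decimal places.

0.9947

R(B1) = exp(−0.000031 × 2000) = 0.939883
R(B2) = exp(−0.00011 × 2000) = 0.802519
R(B3) = exp(−0.000011 × 2000) = 0.978240
Series (B1 and B2): 0.939883 × 0.802519 = 0.754274
Parallel ([0.754274] and B3): 1 − (1 − 0.754274)(1 − 0.978240) = 0.9947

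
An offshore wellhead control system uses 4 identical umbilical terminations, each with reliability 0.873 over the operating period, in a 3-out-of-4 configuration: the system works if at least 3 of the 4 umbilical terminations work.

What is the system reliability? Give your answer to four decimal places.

0.9188

R = Σ_{i=3}^{4} C(4,i) p^i (1−p)^{4−i} with p = 0.873
C(4,3)·0.873^3·0.127^1 = 0.337992
C(4,4)·0.873^4·0.127^0 = 0.580841
Sum = 0.9188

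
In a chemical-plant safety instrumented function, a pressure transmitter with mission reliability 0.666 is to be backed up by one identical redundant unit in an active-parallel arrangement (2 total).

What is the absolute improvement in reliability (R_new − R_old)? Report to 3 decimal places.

R_before = 0.666
R_after = 1 − (1 − 0.666)^2 = 0.888
ΔR = 0.888 − 0.666 = 0.222

0.222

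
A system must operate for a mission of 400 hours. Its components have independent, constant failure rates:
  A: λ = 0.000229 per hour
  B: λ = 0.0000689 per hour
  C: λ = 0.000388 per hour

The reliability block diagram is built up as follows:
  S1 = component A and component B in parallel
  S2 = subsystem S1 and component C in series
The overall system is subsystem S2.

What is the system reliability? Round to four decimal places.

0.8542

R(A) = exp(−0.000229 × 400) = 0.912470
R(B) = exp(−0.0000689 × 400) = 0.972816
R(C) = exp(−0.000388 × 400) = 0.856244
Parallel (A and B): 1 − (1 − 0.912470)(1 − 0.972816) = 0.997621
Series ([0.997621] and C): 0.997621 × 0.856244 = 0.8542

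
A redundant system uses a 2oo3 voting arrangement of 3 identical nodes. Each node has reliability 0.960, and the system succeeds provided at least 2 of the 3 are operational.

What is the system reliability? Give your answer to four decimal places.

0.9953

R = Σ_{i=2}^{3} C(3,i) p^i (1−p)^{3−i} with p = 0.960
C(3,2)·0.960^2·0.040^1 = 0.110592
C(3,3)·0.960^3·0.040^0 = 0.884736
Sum = 0.9953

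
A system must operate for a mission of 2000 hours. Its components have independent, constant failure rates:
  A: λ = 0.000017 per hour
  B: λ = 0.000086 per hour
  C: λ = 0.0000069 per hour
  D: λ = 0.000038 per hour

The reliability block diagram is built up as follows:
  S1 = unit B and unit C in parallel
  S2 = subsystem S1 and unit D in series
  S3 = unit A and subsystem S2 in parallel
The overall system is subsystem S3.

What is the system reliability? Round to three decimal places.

0.997

R(A) = exp(−0.000017 × 2000) = 0.96657
R(B) = exp(−0.000086 × 2000) = 0.84198
R(C) = exp(−0.0000069 × 2000) = 0.98629
R(D) = exp(−0.000038 × 2000) = 0.92682
Parallel (B and C): 1 − (1 − 0.84198)(1 − 0.98629) = 0.99783
Series ([0.99783] and D): 0.99783 × 0.92682 = 0.92481
Parallel (A and [0.92481]): 1 − (1 − 0.96657)(1 − 0.92481) = 0.997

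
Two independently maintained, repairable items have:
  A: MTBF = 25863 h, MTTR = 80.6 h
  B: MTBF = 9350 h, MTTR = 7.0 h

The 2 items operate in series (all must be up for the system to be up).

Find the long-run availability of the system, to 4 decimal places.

0.9961

A(A) = MTBF/(MTBF+MTTR) = 25863/(25863+80.6) = 0.996893
A(B) = MTBF/(MTBF+MTTR) = 9350/(9350+7.0) = 0.999252
Series availability: 0.996893 × 0.999252 = 0.9961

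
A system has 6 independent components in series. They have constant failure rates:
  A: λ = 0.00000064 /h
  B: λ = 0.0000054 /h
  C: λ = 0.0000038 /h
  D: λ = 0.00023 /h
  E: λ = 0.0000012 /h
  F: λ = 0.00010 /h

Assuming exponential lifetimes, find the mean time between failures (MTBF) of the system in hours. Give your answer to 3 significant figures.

Series of exponential components: λ_sys = Σ λ_i
λ_sys = 0.00000064 + 0.0000054 + 0.0000038 + 0.00023 + 0.0000012 + 0.00010 = 3.4104e-04 /h
MTBF = 1 / λ_sys = 2930 h

2930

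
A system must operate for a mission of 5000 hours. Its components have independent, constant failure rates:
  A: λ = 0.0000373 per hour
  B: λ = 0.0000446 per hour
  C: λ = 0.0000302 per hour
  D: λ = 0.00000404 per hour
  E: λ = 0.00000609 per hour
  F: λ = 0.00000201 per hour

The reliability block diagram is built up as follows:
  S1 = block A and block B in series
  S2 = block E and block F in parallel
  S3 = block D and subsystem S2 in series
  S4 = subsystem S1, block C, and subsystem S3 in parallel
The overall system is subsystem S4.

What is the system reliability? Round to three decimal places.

R(A) = exp(−0.0000373 × 5000) = 0.82986
R(B) = exp(−0.0000446 × 5000) = 0.80011
R(C) = exp(−0.0000302 × 5000) = 0.85985
R(D) = exp(−0.00000404 × 5000) = 0.98000
R(E) = exp(−0.00000609 × 5000) = 0.97001
R(F) = exp(−0.00000201 × 5000) = 0.99000
Series (A and B): 0.82986 × 0.80011 = 0.66398
Parallel (E and F): 1 − (1 − 0.97001)(1 − 0.99000) = 0.99970
Series (D and [0.99970]): 0.98000 × 0.99970 = 0.97971
Parallel ([0.66398], C, and [0.97971]): 1 − (1 − 0.66398)(1 − 0.85985)(1 − 0.97971) = 0.999

0.999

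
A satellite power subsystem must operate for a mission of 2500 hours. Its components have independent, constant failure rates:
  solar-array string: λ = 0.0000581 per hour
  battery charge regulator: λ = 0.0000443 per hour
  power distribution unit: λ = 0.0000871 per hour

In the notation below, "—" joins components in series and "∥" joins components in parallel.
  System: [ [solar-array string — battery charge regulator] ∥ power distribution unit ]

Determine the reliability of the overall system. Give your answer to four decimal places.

0.9558

R(solar-array string) = exp(−0.0000581 × 2500) = 0.864806
R(battery charge regulator) = exp(−0.0000443 × 2500) = 0.895163
R(power distribution unit) = exp(−0.0000871 × 2500) = 0.804326
Series (solar-array string and battery charge regulator): 0.864806 × 0.895163 = 0.774142
Parallel ([0.774142] and power distribution unit): 1 − (1 − 0.774142)(1 − 0.804326) = 0.9558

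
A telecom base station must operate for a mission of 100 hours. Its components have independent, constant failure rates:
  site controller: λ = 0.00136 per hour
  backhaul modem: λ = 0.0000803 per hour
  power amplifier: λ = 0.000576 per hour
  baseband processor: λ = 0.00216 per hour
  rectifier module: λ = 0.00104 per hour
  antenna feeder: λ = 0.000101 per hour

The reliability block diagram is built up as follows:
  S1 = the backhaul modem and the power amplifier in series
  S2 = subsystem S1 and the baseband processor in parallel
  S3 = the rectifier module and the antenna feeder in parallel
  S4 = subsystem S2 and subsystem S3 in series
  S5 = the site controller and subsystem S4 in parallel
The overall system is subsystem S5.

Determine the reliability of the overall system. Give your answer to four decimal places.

R(site controller) = exp(−0.00136 × 100) = 0.872843
R(backhaul modem) = exp(−0.0000803 × 100) = 0.992002
R(power amplifier) = exp(−0.000576 × 100) = 0.944027
R(baseband processor) = exp(−0.00216 × 100) = 0.805735
R(rectifier module) = exp(−0.00104 × 100) = 0.901225
R(antenna feeder) = exp(−0.000101 × 100) = 0.989951
Series (backhaul modem and power amplifier): 0.992002 × 0.944027 = 0.936477
Parallel ([0.936477] and baseband processor): 1 − (1 − 0.936477)(1 − 0.805735) = 0.987660
Parallel (rectifier module and antenna feeder): 1 − (1 − 0.901225)(1 − 0.989951) = 0.999007
Series ([0.987660] and [0.999007]): 0.987660 × 0.999007 = 0.986679
Parallel (site controller and [0.986679]): 1 − (1 − 0.872843)(1 − 0.986679) = 0.9983

0.9983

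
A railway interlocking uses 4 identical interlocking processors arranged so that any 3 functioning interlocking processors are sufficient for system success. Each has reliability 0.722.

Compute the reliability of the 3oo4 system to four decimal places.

0.6903

R = Σ_{i=3}^{4} C(4,i) p^i (1−p)^{4−i} with p = 0.722
C(4,3)·0.722^3·0.278^1 = 0.418520
C(4,4)·0.722^4·0.278^0 = 0.271737
Sum = 0.6903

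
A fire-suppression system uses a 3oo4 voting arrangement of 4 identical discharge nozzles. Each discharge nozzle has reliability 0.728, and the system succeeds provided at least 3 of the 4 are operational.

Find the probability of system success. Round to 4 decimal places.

0.7007

R = Σ_{i=3}^{4} C(4,i) p^i (1−p)^{4−i} with p = 0.728
C(4,3)·0.728^3·0.272^1 = 0.419781
C(4,4)·0.728^4·0.272^0 = 0.280883
Sum = 0.7007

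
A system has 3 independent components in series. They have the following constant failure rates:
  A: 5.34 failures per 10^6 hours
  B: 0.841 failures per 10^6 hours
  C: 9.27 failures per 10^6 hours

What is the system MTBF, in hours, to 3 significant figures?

Series of exponential components: λ_sys = Σ λ_i
λ_sys = 0.00000534 + 0.000000841 + 0.00000927 = 1.5451e-05 /h
MTBF = 1 / λ_sys = 64700 h

64700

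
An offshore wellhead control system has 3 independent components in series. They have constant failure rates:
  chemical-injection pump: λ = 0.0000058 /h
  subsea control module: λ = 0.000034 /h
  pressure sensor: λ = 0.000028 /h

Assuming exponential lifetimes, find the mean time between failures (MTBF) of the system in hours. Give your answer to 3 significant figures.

Series of exponential components: λ_sys = Σ λ_i
λ_sys = 0.0000058 + 0.000034 + 0.000028 = 6.7800e-05 /h
MTBF = 1 / λ_sys = 14700 h

14700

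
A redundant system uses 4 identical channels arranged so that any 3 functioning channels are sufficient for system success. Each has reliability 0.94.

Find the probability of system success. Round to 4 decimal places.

0.9801

R = Σ_{i=3}^{4} C(4,i) p^i (1−p)^{4−i} with p = 0.94
C(4,3)·0.94^3·0.06^1 = 0.199340
C(4,4)·0.94^4·0.06^0 = 0.780749
Sum = 0.9801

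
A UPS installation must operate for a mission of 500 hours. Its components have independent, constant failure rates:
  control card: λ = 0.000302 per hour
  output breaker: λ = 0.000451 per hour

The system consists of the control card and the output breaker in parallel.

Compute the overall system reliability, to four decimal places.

0.9717

R(control card) = exp(−0.000302 × 500) = 0.859848
R(output breaker) = exp(−0.000451 × 500) = 0.798117
Parallel (control card and output breaker): 1 − (1 − 0.859848)(1 − 0.798117) = 0.9717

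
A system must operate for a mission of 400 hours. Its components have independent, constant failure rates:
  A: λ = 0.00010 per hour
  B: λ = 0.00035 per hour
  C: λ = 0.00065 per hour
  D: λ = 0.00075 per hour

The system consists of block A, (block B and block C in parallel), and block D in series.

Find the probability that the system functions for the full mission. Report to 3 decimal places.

R(A) = exp(−0.00010 × 400) = 0.96079
R(B) = exp(−0.00035 × 400) = 0.86936
R(C) = exp(−0.00065 × 400) = 0.77105
R(D) = exp(−0.00075 × 400) = 0.74082
Parallel (B and C): 1 − (1 − 0.86936)(1 − 0.77105) = 0.97009
Series (A, [0.97009], and D): 0.96079 × 0.97009 × 0.74082 = 0.690

0.690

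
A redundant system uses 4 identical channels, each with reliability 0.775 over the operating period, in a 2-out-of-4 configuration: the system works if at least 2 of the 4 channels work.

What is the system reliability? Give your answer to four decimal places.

0.9621

R = Σ_{i=2}^{4} C(4,i) p^i (1−p)^{4−i} with p = 0.775
C(4,2)·0.775^2·0.225^2 = 0.182440
C(4,3)·0.775^3·0.225^1 = 0.418936
C(4,4)·0.775^4·0.225^0 = 0.360750
Sum = 0.9621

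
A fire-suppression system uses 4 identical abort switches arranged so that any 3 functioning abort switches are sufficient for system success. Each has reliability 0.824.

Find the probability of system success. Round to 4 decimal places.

R = Σ_{i=3}^{4} C(4,i) p^i (1−p)^{4−i} with p = 0.824
C(4,3)·0.824^3·0.176^1 = 0.393871
C(4,4)·0.824^4·0.176^0 = 0.461008
Sum = 0.8549

0.8549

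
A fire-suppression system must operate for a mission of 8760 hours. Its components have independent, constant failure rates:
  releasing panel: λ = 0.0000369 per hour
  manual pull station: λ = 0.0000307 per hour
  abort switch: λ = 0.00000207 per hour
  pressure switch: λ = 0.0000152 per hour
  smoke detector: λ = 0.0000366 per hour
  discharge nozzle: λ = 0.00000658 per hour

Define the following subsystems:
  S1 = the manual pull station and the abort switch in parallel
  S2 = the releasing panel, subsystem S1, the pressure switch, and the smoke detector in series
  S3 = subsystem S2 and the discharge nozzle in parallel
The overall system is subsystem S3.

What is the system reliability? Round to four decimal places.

R(releasing panel) = exp(−0.0000369 × 8760) = 0.723797
R(manual pull station) = exp(−0.0000307 × 8760) = 0.764195
R(abort switch) = exp(−0.00000207 × 8760) = 0.982030
R(pressure switch) = exp(−0.0000152 × 8760) = 0.875332
R(smoke detector) = exp(−0.0000366 × 8760) = 0.725702
R(discharge nozzle) = exp(−0.00000658 × 8760) = 0.943989
Parallel (manual pull station and abort switch): 1 − (1 − 0.764195)(1 − 0.982030) = 0.995763
Series (releasing panel, [0.995763], pressure switch, and smoke detector): 0.723797 × 0.995763 × 0.875332 × 0.725702 = 0.457830
Parallel ([0.457830] and discharge nozzle): 1 − (1 − 0.457830)(1 − 0.943989) = 0.9696

0.9696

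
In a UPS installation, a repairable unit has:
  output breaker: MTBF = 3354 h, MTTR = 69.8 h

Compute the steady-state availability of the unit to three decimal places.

A(output breaker) = MTBF/(MTBF+MTTR) = 3354/(3354+69.8) = 0.980

0.980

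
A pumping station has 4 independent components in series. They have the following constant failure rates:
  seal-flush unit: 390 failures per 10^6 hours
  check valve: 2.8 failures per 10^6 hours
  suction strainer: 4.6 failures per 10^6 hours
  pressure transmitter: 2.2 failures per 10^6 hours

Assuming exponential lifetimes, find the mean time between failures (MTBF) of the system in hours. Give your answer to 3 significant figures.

2500

Series of exponential components: λ_sys = Σ λ_i
λ_sys = 0.00039 + 0.0000028 + 0.0000046 + 0.0000022 = 3.9960e-04 /h
MTBF = 1 / λ_sys = 2500 h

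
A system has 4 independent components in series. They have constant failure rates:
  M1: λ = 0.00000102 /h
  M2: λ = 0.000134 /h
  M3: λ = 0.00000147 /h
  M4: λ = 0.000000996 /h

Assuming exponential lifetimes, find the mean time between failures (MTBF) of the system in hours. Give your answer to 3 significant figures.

7270

Series of exponential components: λ_sys = Σ λ_i
λ_sys = 0.00000102 + 0.000134 + 0.00000147 + 0.000000996 = 1.3749e-04 /h
MTBF = 1 / λ_sys = 7270 h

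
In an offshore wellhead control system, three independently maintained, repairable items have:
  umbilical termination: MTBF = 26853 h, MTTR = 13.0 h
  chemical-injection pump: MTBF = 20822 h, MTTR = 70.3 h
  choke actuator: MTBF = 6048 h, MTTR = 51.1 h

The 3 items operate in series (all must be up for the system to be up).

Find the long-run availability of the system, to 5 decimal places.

0.98781

A(umbilical termination) = MTBF/(MTBF+MTTR) = 26853/(26853+13.0) = 0.999516
A(chemical-injection pump) = MTBF/(MTBF+MTTR) = 20822/(20822+70.3) = 0.996635
A(choke actuator) = MTBF/(MTBF+MTTR) = 6048/(6048+51.1) = 0.991622
Series availability: 0.999516 × 0.996635 × 0.991622 = 0.98781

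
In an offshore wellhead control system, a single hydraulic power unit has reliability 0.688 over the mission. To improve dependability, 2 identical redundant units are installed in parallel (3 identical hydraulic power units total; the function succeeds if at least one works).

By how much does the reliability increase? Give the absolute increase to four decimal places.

R_before = 0.688
R_after = 1 − (1 − 0.688)^3 = 0.9696
ΔR = 0.9696 − 0.688 = 0.2816

0.2816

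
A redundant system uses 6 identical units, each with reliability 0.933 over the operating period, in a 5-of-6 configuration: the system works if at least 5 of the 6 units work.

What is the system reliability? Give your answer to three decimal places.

0.944

R = Σ_{i=5}^{6} C(6,i) p^i (1−p)^{6−i} with p = 0.933
C(6,5)·0.933^5·0.067^1 = 0.28421
C(6,6)·0.933^6·0.067^0 = 0.65961
Sum = 0.944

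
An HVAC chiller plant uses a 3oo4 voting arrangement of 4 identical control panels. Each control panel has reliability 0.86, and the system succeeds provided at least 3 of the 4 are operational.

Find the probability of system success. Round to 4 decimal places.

R = Σ_{i=3}^{4} C(4,i) p^i (1−p)^{4−i} with p = 0.86
C(4,3)·0.86^3·0.14^1 = 0.356191
C(4,4)·0.86^4·0.14^0 = 0.547008
Sum = 0.9032

0.9032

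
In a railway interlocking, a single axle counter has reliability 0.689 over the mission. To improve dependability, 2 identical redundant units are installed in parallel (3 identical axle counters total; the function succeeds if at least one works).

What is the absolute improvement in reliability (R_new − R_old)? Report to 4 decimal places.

R_before = 0.689
R_after = 1 − (1 − 0.689)^3 = 0.9699
ΔR = 0.9699 − 0.689 = 0.2809

0.2809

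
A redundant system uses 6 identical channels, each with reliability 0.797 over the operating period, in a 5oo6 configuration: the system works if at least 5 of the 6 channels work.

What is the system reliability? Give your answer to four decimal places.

R = Σ_{i=5}^{6} C(6,i) p^i (1−p)^{6−i} with p = 0.797
C(6,5)·0.797^5·0.203^1 = 0.391687
C(6,6)·0.797^6·0.203^0 = 0.256301
Sum = 0.6480

0.6480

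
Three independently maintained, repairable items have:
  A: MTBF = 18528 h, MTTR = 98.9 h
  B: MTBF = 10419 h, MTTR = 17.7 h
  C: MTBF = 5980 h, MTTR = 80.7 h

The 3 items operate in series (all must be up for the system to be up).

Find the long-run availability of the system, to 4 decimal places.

A(A) = MTBF/(MTBF+MTTR) = 18528/(18528+98.9) = 0.994690
A(B) = MTBF/(MTBF+MTTR) = 10419/(10419+17.7) = 0.998304
A(C) = MTBF/(MTBF+MTTR) = 5980/(5980+80.7) = 0.986685
Series availability: 0.994690 × 0.998304 × 0.986685 = 0.9798

0.9798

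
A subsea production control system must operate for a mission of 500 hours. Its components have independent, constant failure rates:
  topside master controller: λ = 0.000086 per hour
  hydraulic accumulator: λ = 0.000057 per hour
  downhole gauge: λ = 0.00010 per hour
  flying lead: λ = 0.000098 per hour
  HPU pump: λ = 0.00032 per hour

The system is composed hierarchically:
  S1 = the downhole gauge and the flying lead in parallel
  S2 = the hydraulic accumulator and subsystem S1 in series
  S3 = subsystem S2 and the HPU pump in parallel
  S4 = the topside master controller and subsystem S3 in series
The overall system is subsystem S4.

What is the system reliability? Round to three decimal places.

R(topside master controller) = exp(−0.000086 × 500) = 0.95791
R(hydraulic accumulator) = exp(−0.000057 × 500) = 0.97190
R(downhole gauge) = exp(−0.00010 × 500) = 0.95123
R(flying lead) = exp(−0.000098 × 500) = 0.95218
R(HPU pump) = exp(−0.00032 × 500) = 0.85214
Parallel (downhole gauge and flying lead): 1 − (1 − 0.95123)(1 − 0.95218) = 0.99767
Series (hydraulic accumulator and [0.99767]): 0.97190 × 0.99767 = 0.96964
Parallel ([0.96964] and HPU pump): 1 − (1 − 0.96964)(1 − 0.85214) = 0.99551
Series (topside master controller and [0.99551]): 0.95791 × 0.99551 = 0.954

0.954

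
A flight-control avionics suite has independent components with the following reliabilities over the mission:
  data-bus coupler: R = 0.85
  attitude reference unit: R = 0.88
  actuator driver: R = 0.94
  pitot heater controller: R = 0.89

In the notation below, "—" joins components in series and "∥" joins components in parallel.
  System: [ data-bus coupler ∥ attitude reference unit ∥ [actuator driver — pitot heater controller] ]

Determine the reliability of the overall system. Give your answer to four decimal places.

Series (actuator driver and pitot heater controller): 0.940000 × 0.890000 = 0.836600
Parallel (data-bus coupler, attitude reference unit, and [0.836600]): 1 − (1 − 0.850000)(1 − 0.880000)(1 − 0.836600) = 0.9971

0.9971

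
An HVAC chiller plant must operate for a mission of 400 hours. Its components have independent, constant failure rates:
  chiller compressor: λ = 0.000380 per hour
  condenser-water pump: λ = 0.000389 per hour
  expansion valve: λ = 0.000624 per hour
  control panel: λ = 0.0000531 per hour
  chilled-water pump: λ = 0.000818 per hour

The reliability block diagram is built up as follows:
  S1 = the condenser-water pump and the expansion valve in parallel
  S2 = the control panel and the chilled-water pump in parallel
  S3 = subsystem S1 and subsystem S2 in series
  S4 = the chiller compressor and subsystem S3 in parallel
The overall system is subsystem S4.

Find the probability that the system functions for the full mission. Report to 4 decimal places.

0.9947

R(chiller compressor) = exp(−0.000380 × 400) = 0.858988
R(condenser-water pump) = exp(−0.000389 × 400) = 0.855901
R(expansion valve) = exp(−0.000624 × 400) = 0.779112
R(control panel) = exp(−0.0000531 × 400) = 0.978984
R(chilled-water pump) = exp(−0.000818 × 400) = 0.720940
Parallel (condenser-water pump and expansion valve): 1 − (1 − 0.855901)(1 − 0.779112) = 0.968170
Parallel (control panel and chilled-water pump): 1 − (1 − 0.978984)(1 − 0.720940) = 0.994135
Series ([0.968170] and [0.994135]): 0.968170 × 0.994135 = 0.962492
Parallel (chiller compressor and [0.962492]): 1 − (1 − 0.858988)(1 − 0.962492) = 0.9947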